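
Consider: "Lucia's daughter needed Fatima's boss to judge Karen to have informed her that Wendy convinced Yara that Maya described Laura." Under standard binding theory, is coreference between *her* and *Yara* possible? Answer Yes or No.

No

*Yara* is an R-expression; Principle C requires it to be free (not bound by any c-commanding expression).
— her: object of the clause headed by 'informed'; the pronoun c-commands the R-expression — coreference blocked (Principle C).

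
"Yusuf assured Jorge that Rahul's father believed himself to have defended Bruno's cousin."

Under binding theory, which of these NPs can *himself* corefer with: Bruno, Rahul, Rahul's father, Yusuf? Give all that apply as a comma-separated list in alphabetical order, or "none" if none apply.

*himself* is a reflexive; Principle A requires it to be bound within its binding domain — the clause headed by 'believed'.
— Bruno: possessor inside the object DP of the clause headed by 'defended'; does not c-command the reflexive — cannot bind it (Principle A).
— Rahul: possessor inside the subject DP of the clause headed by 'believed'; does not c-command the reflexive — cannot bind it (Principle A).
— Rahul's father: subject of the clause headed by 'believed'; c-commands the reflexive within its binding domain — allowed (Principle A).
— Yusuf: subject of the matrix clause; c-commands the reflexive but lies outside its binding domain — cannot bind it (Principle A).

Rahul's father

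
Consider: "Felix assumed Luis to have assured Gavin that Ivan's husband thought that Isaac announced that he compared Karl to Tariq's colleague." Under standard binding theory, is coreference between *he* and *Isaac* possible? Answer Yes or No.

Yes

*Isaac* is an R-expression; Principle C requires it to be free (not bound by any c-commanding expression).
— he: subject of the clause headed by 'compared'; the pronoun does not c-command the R-expression — coreference allowed.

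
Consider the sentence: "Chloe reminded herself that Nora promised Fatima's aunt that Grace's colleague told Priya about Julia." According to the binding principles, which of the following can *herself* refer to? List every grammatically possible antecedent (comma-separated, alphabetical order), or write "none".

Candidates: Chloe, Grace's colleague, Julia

*herself* is a reflexive; Principle A requires it to be bound within its binding domain — the matrix clause.
— Chloe: subject of the matrix clause; c-commands the reflexive within its binding domain — allowed (Principle A).
— Grace's colleague: subject of the clause headed by 'told'; does not c-command the reflexive — cannot bind it (Principle A).
— Julia: second object of the clause headed by 'told'; does not c-command the reflexive — cannot bind it (Principle A).

Chloe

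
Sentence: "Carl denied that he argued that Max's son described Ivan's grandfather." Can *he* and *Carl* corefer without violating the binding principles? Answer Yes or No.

*Carl* is an R-expression; Principle C requires it to be free (not bound by any c-commanding expression).
— he: subject of the clause headed by 'argued'; the pronoun does not c-command the R-expression — coreference allowed.

Yes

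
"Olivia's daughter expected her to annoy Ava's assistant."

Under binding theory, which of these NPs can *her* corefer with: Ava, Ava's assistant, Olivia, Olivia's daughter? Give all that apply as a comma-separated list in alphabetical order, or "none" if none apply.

Olivia

*her* is a pronoun; Principle B requires it to be free in its binding domain — the matrix clause.
— Ava: possessor inside the object DP of the clause headed by 'annoy'; is c-commanded by the pronoun; coreference would bind this R-expression — blocked (Principle C).
— Ava's assistant: object of the clause headed by 'annoy'; is c-commanded by the pronoun; coreference would bind this R-expression — blocked (Principle C).
— Olivia: possessor inside the subject DP of the matrix clause; does not c-command the pronoun — Principle B does not apply; allowed.
— Olivia's daughter: subject of the matrix clause; c-commands the pronoun within its binding domain — blocked (Principle B).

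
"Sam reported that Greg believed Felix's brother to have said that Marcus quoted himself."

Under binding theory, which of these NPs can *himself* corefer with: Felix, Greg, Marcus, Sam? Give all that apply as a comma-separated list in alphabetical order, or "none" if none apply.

Marcus

*himself* is a reflexive; Principle A requires it to be bound within its binding domain — the clause headed by 'quoted'.
— Felix: possessor inside the subject DP of the clause headed by 'said'; does not c-command the reflexive — cannot bind it (Principle A).
— Greg: subject of the clause headed by 'believed'; c-commands the reflexive but lies outside its binding domain — cannot bind it (Principle A).
— Marcus: subject of the clause headed by 'quoted'; c-commands the reflexive within its binding domain — allowed (Principle A).
— Sam: subject of the matrix clause; c-commands the reflexive but lies outside its binding domain — cannot bind it (Principle A).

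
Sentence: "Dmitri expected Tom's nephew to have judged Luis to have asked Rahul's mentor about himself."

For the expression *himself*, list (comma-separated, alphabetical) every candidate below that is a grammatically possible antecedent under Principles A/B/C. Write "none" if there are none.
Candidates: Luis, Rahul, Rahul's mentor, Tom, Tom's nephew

Luis, Rahul's mentor

*himself* is a reflexive; Principle A requires it to be bound within its binding domain — the clause headed by 'asked'.
— Luis: subject of the clause headed by 'asked'; c-commands the reflexive within its binding domain — allowed (Principle A).
— Rahul: possessor inside the object DP of the clause headed by 'asked'; does not c-command the reflexive — cannot bind it (Principle A).
— Rahul's mentor: object of the clause headed by 'asked'; c-commands the reflexive within its binding domain — allowed (Principle A).
— Tom: possessor inside the subject DP of the clause headed by 'judged'; does not c-command the reflexive — cannot bind it (Principle A).
— Tom's nephew: subject of the clause headed by 'judged'; c-commands the reflexive but lies outside its binding domain — cannot bind it (Principle A).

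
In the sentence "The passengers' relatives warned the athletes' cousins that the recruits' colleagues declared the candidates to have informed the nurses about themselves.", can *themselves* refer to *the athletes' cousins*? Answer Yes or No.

*themselves* is a reflexive; Principle A requires it to be bound within its binding domain — the clause headed by 'informed'.
— the athletes' cousins: object of the matrix clause; c-commands the reflexive but lies outside its binding domain — cannot bind it (Principle A).

No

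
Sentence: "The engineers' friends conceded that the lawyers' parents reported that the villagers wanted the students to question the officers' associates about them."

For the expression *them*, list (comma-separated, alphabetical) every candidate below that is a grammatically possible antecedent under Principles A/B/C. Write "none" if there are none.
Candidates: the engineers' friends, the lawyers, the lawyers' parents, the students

*them* is a pronoun; Principle B requires it to be free in its binding domain — the clause headed by 'question'.
— the engineers' friends: subject of the matrix clause; c-commands the pronoun but lies outside its binding domain — allowed.
— the lawyers: possessor inside the subject DP of the clause headed by 'reported'; does not c-command the pronoun — Principle B does not apply; allowed.
— the lawyers' parents: subject of the clause headed by 'reported'; c-commands the pronoun but lies outside its binding domain — allowed.
— the students: subject of the clause headed by 'question'; c-commands the pronoun within its binding domain — blocked (Principle B).

the engineers' friends, the lawyers, the lawyers' parents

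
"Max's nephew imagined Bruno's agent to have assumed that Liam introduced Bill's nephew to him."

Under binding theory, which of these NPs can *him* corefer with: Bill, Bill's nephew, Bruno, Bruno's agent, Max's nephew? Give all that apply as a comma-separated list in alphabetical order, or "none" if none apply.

Bill, Bruno, Bruno's agent, Max's nephew

*him* is a pronoun; Principle B requires it to be free in its binding domain — the clause headed by 'introduced'.
— Bill: possessor inside the object DP of the clause headed by 'introduced'; does not c-command the pronoun — Principle B does not apply; allowed.
— Bill's nephew: object of the clause headed by 'introduced'; c-commands the pronoun within its binding domain — blocked (Principle B).
— Bruno: possessor inside the subject DP of the clause headed by 'assumed'; does not c-command the pronoun — Principle B does not apply; allowed.
— Bruno's agent: subject of the clause headed by 'assumed'; c-commands the pronoun but lies outside its binding domain — allowed.
— Max's nephew: subject of the matrix clause; c-commands the pronoun but lies outside its binding domain — allowed.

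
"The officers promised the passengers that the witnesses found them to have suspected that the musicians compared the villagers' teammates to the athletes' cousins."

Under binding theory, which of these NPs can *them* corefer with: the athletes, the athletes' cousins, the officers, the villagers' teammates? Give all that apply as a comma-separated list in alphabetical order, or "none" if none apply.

the officers

*them* is a pronoun; Principle B requires it to be free in its binding domain — the clause headed by 'found'.
— the athletes: possessor inside the second object DP of the clause headed by 'compared'; is c-commanded by the pronoun; coreference would bind this R-expression — blocked (Principle C).
— the athletes' cousins: second object of the clause headed by 'compared'; is c-commanded by the pronoun; coreference would bind this R-expression — blocked (Principle C).
— the officers: subject of the matrix clause; c-commands the pronoun but lies outside its binding domain — allowed.
— the villagers' teammates: object of the clause headed by 'compared'; is c-commanded by the pronoun; coreference would bind this R-expression — blocked (Principle C).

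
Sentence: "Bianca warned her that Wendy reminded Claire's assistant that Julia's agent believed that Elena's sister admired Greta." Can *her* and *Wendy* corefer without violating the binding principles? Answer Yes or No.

No

*Wendy* is an R-expression; Principle C requires it to be free (not bound by any c-commanding expression).
— her: object of the matrix clause; the pronoun c-commands the R-expression — coreference blocked (Principle C).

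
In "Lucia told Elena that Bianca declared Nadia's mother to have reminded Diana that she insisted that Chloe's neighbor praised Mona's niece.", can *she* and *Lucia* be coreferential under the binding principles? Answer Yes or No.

*Lucia* is an R-expression; Principle C requires it to be free (not bound by any c-commanding expression).
— she: subject of the clause headed by 'insisted'; the pronoun does not c-command the R-expression — coreference allowed.

Yes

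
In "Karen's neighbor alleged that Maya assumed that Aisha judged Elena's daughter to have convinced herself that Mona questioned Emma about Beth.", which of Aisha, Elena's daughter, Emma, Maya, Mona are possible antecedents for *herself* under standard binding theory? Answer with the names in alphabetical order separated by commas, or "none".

Elena's daughter

*herself* is a reflexive; Principle A requires it to be bound within its binding domain — the clause headed by 'convinced'.
— Aisha: subject of the clause headed by 'judged'; c-commands the reflexive but lies outside its binding domain — cannot bind it (Principle A).
— Elena's daughter: subject of the clause headed by 'convinced'; c-commands the reflexive within its binding domain — allowed (Principle A).
— Emma: object of the clause headed by 'questioned'; does not c-command the reflexive — cannot bind it (Principle A).
— Maya: subject of the clause headed by 'assumed'; c-commands the reflexive but lies outside its binding domain — cannot bind it (Principle A).
— Mona: subject of the clause headed by 'questioned'; does not c-command the reflexive — cannot bind it (Principle A).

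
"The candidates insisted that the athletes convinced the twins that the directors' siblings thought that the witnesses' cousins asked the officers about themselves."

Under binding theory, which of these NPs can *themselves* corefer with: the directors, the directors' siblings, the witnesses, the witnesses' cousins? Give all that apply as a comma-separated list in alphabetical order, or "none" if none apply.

the witnesses' cousins

*themselves* is a reflexive; Principle A requires it to be bound within its binding domain — the clause headed by 'asked'.
— the directors: possessor inside the subject DP of the clause headed by 'thought'; does not c-command the reflexive — cannot bind it (Principle A).
— the directors' siblings: subject of the clause headed by 'thought'; c-commands the reflexive but lies outside its binding domain — cannot bind it (Principle A).
— the witnesses: possessor inside the subject DP of the clause headed by 'asked'; does not c-command the reflexive — cannot bind it (Principle A).
— the witnesses' cousins: subject of the clause headed by 'asked'; c-commands the reflexive within its binding domain — allowed (Principle A).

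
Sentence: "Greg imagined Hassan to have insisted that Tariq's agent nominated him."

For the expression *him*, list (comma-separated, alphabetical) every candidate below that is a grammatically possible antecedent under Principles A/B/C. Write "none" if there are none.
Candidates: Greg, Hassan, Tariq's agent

*him* is a pronoun; Principle B requires it to be free in its binding domain — the clause headed by 'nominated'.
— Greg: subject of the matrix clause; c-commands the pronoun but lies outside its binding domain — allowed.
— Hassan: subject of the clause headed by 'insisted'; c-commands the pronoun but lies outside its binding domain — allowed.
— Tariq's agent: subject of the clause headed by 'nominated'; c-commands the pronoun within its binding domain — blocked (Principle B).

Greg, Hassan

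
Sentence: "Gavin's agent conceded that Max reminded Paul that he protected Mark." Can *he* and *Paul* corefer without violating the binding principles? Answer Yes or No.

*Paul* is an R-expression; Principle C requires it to be free (not bound by any c-commanding expression).
— he: subject of the clause headed by 'protected'; the pronoun does not c-command the R-expression — coreference allowed.

Yes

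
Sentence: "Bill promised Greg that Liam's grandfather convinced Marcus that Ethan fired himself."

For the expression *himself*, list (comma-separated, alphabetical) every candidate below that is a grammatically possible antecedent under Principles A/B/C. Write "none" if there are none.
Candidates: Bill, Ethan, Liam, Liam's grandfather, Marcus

*himself* is a reflexive; Principle A requires it to be bound within its binding domain — the clause headed by 'fired'.
— Bill: subject of the matrix clause; c-commands the reflexive but lies outside its binding domain — cannot bind it (Principle A).
— Ethan: subject of the clause headed by 'fired'; c-commands the reflexive within its binding domain — allowed (Principle A).
— Liam: possessor inside the subject DP of the clause headed by 'convinced'; does not c-command the reflexive — cannot bind it (Principle A).
— Liam's grandfather: subject of the clause headed by 'convinced'; c-commands the reflexive but lies outside its binding domain — cannot bind it (Principle A).
— Marcus: object of the clause headed by 'convinced'; c-commands the reflexive but lies outside its binding domain — cannot bind it (Principle A).

Ethan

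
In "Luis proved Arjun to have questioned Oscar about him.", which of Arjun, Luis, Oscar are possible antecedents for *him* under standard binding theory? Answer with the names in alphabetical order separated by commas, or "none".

*him* is a pronoun; Principle B requires it to be free in its binding domain — the clause headed by 'questioned'.
— Arjun: subject of the clause headed by 'questioned'; c-commands the pronoun within its binding domain — blocked (Principle B).
— Luis: subject of the matrix clause; c-commands the pronoun but lies outside its binding domain — allowed.
— Oscar: object of the clause headed by 'questioned'; c-commands the pronoun within its binding domain — blocked (Principle B).

Luis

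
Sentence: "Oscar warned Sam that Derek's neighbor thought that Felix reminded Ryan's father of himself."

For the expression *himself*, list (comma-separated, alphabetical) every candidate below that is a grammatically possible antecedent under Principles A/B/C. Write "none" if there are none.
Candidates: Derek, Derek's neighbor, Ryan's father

*himself* is a reflexive; Principle A requires it to be bound within its binding domain — the clause headed by 'reminded'.
— Derek: possessor inside the subject DP of the clause headed by 'thought'; does not c-command the reflexive — cannot bind it (Principle A).
— Derek's neighbor: subject of the clause headed by 'thought'; c-commands the reflexive but lies outside its binding domain — cannot bind it (Principle A).
— Ryan's father: object of the clause headed by 'reminded'; c-commands the reflexive within its binding domain — allowed (Principle A).

Ryan's father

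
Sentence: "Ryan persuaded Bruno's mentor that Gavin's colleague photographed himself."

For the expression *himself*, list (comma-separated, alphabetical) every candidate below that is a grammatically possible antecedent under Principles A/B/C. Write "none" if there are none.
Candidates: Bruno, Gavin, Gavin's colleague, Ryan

Gavin's colleague

*himself* is a reflexive; Principle A requires it to be bound within its binding domain — the clause headed by 'photographed'.
— Bruno: possessor inside the object DP of the matrix clause; does not c-command the reflexive — cannot bind it (Principle A).
— Gavin: possessor inside the subject DP of the clause headed by 'photographed'; does not c-command the reflexive — cannot bind it (Principle A).
— Gavin's colleague: subject of the clause headed by 'photographed'; c-commands the reflexive within its binding domain — allowed (Principle A).
— Ryan: subject of the matrix clause; c-commands the reflexive but lies outside its binding domain — cannot bind it (Principle A).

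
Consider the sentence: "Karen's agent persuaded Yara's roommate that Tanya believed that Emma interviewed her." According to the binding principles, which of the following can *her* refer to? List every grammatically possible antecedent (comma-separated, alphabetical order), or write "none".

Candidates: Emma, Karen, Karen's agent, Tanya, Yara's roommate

*her* is a pronoun; Principle B requires it to be free in its binding domain — the clause headed by 'interviewed'.
— Emma: subject of the clause headed by 'interviewed'; c-commands the pronoun within its binding domain — blocked (Principle B).
— Karen: possessor inside the subject DP of the matrix clause; does not c-command the pronoun — Principle B does not apply; allowed.
— Karen's agent: subject of the matrix clause; c-commands the pronoun but lies outside its binding domain — allowed.
— Tanya: subject of the clause headed by 'believed'; c-commands the pronoun but lies outside its binding domain — allowed.
— Yara's roommate: object of the matrix clause; c-commands the pronoun but lies outside its binding domain — allowed.

Karen, Karen's agent, Tanya, Yara's roommate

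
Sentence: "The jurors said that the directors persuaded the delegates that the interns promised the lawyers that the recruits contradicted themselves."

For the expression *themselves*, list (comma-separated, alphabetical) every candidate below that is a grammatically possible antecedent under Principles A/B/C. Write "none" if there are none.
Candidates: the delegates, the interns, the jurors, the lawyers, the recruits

the recruits

*themselves* is a reflexive; Principle A requires it to be bound within its binding domain — the clause headed by 'contradicted'.
— the delegates: object of the clause headed by 'persuaded'; c-commands the reflexive but lies outside its binding domain — cannot bind it (Principle A).
— the interns: subject of the clause headed by 'promised'; c-commands the reflexive but lies outside its binding domain — cannot bind it (Principle A).
— the jurors: subject of the matrix clause; c-commands the reflexive but lies outside its binding domain — cannot bind it (Principle A).
— the lawyers: object of the clause headed by 'promised'; c-commands the reflexive but lies outside its binding domain — cannot bind it (Principle A).
— the recruits: subject of the clause headed by 'contradicted'; c-commands the reflexive within its binding domain — allowed (Principle A).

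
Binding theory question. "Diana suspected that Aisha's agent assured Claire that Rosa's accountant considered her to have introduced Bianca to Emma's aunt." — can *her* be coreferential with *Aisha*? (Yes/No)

*her* is a pronoun; Principle B requires it to be free in its binding domain — the clause headed by 'considered'.
— Aisha: possessor inside the subject DP of the clause headed by 'assured'; does not c-command the pronoun — Principle B does not apply; allowed.

Yes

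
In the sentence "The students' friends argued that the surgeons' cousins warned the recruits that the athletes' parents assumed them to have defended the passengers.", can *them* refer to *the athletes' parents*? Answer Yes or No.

No

*them* is a pronoun; Principle B requires it to be free in its binding domain — the clause headed by 'assumed'.
— the athletes' parents: subject of the clause headed by 'assumed'; c-commands the pronoun within its binding domain — blocked (Principle B).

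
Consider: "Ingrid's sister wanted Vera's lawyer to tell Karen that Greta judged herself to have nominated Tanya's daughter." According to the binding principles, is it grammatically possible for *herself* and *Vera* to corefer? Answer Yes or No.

No

*herself* is a reflexive; Principle A requires it to be bound within its binding domain — the clause headed by 'judged'.
— Vera: possessor inside the subject DP of the clause headed by 'tell'; does not c-command the reflexive — cannot bind it (Principle A).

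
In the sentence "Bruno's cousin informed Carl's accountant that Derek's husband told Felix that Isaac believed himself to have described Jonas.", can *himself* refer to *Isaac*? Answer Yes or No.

*himself* is a reflexive; Principle A requires it to be bound within its binding domain — the clause headed by 'believed'.
— Isaac: subject of the clause headed by 'believed'; c-commands the reflexive within its binding domain — allowed (Principle A).

Yes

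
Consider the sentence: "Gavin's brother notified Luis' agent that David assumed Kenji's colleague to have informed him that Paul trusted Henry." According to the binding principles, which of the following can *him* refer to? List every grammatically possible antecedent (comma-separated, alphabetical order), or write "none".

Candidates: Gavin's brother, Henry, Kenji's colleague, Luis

Gavin's brother, Luis

*him* is a pronoun; Principle B requires it to be free in its binding domain — the clause headed by 'informed'.
— Gavin's brother: subject of the matrix clause; c-commands the pronoun but lies outside its binding domain — allowed.
— Henry: object of the clause headed by 'trusted'; is c-commanded by the pronoun; coreference would bind this R-expression — blocked (Principle C).
— Kenji's colleague: subject of the clause headed by 'informed'; c-commands the pronoun within its binding domain — blocked (Principle B).
— Luis: possessor inside the object DP of the matrix clause; does not c-command the pronoun — Principle B does not apply; allowed.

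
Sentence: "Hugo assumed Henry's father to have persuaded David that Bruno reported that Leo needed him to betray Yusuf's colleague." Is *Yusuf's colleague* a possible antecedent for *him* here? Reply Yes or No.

No

*him* is a pronoun; Principle B requires it to be free in its binding domain — the clause headed by 'needed'.
— Yusuf's colleague: object of the clause headed by 'betray'; is c-commanded by the pronoun; coreference would bind this R-expression — blocked (Principle C).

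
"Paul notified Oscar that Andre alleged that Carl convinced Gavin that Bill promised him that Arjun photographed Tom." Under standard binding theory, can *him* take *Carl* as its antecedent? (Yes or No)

Yes

*him* is a pronoun; Principle B requires it to be free in its binding domain — the clause headed by 'promised'.
— Carl: subject of the clause headed by 'convinced'; c-commands the pronoun but lies outside its binding domain — allowed.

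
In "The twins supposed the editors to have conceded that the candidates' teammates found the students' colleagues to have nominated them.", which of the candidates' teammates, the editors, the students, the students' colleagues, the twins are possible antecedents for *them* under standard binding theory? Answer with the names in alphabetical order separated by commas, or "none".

the candidates' teammates, the editors, the students, the twins

*them* is a pronoun; Principle B requires it to be free in its binding domain — the clause headed by 'nominated'.
— the candidates' teammates: subject of the clause headed by 'found'; c-commands the pronoun but lies outside its binding domain — allowed.
— the editors: subject of the clause headed by 'conceded'; c-commands the pronoun but lies outside its binding domain — allowed.
— the students: possessor inside the subject DP of the clause headed by 'nominated'; does not c-command the pronoun — Principle B does not apply; allowed.
— the students' colleagues: subject of the clause headed by 'nominated'; c-commands the pronoun within its binding domain — blocked (Principle B).
— the twins: subject of the matrix clause; c-commands the pronoun but lies outside its binding domain — allowed.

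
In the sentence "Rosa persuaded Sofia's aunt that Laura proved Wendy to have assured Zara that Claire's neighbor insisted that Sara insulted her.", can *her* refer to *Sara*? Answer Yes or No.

No

*her* is a pronoun; Principle B requires it to be free in its binding domain — the clause headed by 'insulted'.
— Sara: subject of the clause headed by 'insulted'; c-commands the pronoun within its binding domain — blocked (Principle B).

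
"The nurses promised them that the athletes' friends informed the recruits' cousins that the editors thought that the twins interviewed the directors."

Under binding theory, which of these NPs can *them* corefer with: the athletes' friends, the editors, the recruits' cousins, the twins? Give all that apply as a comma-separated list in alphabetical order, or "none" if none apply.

*them* is a pronoun; Principle B requires it to be free in its binding domain — the matrix clause.
— the athletes' friends: subject of the clause headed by 'informed'; is c-commanded by the pronoun; coreference would bind this R-expression — blocked (Principle C).
— the editors: subject of the clause headed by 'thought'; is c-commanded by the pronoun; coreference would bind this R-expression — blocked (Principle C).
— the recruits' cousins: object of the clause headed by 'informed'; is c-commanded by the pronoun; coreference would bind this R-expression — blocked (Principle C).
— the twins: subject of the clause headed by 'interviewed'; is c-commanded by the pronoun; coreference would bind this R-expression — blocked (Principle C).

none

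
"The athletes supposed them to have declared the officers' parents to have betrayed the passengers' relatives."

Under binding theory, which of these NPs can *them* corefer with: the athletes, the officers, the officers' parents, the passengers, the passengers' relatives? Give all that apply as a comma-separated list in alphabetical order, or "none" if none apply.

*them* is a pronoun; Principle B requires it to be free in its binding domain — the matrix clause.
— the athletes: subject of the matrix clause; c-commands the pronoun within its binding domain — blocked (Principle B).
— the officers: possessor inside the subject DP of the clause headed by 'betrayed'; is c-commanded by the pronoun; coreference would bind this R-expression — blocked (Principle C).
— the officers' parents: subject of the clause headed by 'betrayed'; is c-commanded by the pronoun; coreference would bind this R-expression — blocked (Principle C).
— the passengers: possessor inside the object DP of the clause headed by 'betrayed'; is c-commanded by the pronoun; coreference would bind this R-expression — blocked (Principle C).
— the passengers' relatives: object of the clause headed by 'betrayed'; is c-commanded by the pronoun; coreference would bind this R-expression — blocked (Principle C).

none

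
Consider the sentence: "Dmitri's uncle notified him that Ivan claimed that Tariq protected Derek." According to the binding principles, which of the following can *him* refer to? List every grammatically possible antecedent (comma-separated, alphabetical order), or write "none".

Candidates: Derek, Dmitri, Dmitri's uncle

*him* is a pronoun; Principle B requires it to be free in its binding domain — the matrix clause.
— Derek: object of the clause headed by 'protected'; is c-commanded by the pronoun; coreference would bind this R-expression — blocked (Principle C).
— Dmitri: possessor inside the subject DP of the matrix clause; does not c-command the pronoun — Principle B does not apply; allowed.
— Dmitri's uncle: subject of the matrix clause; c-commands the pronoun within its binding domain — blocked (Principle B).

Dmitri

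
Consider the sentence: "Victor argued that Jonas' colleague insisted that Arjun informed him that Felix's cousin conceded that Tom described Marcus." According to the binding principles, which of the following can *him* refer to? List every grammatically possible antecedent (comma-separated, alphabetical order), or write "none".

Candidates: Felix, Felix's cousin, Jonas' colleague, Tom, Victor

*him* is a pronoun; Principle B requires it to be free in its binding domain — the clause headed by 'informed'.
— Felix: possessor inside the subject DP of the clause headed by 'conceded'; is c-commanded by the pronoun; coreference would bind this R-expression — blocked (Principle C).
— Felix's cousin: subject of the clause headed by 'conceded'; is c-commanded by the pronoun; coreference would bind this R-expression — blocked (Principle C).
— Jonas' colleague: subject of the clause headed by 'insisted'; c-commands the pronoun but lies outside its binding domain — allowed.
— Tom: subject of the clause headed by 'described'; is c-commanded by the pronoun; coreference would bind this R-expression — blocked (Principle C).
— Victor: subject of the matrix clause; c-commands the pronoun but lies outside its binding domain — allowed.

Jonas' colleague, Victor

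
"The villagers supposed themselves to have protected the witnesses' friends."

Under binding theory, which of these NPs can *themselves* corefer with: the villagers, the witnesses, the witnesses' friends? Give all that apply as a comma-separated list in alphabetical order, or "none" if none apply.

the villagers

*themselves* is a reflexive; Principle A requires it to be bound within its binding domain — the matrix clause.
— the villagers: subject of the matrix clause; c-commands the reflexive within its binding domain — allowed (Principle A).
— the witnesses: possessor inside the object DP of the clause headed by 'protected'; does not c-command the reflexive — cannot bind it (Principle A).
— the witnesses' friends: object of the clause headed by 'protected'; does not c-command the reflexive — cannot bind it (Principle A).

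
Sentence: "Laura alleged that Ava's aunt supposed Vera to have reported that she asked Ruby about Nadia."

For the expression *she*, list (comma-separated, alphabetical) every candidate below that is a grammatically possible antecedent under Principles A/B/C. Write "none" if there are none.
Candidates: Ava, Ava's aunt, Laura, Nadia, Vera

Ava, Ava's aunt, Laura, Vera

*she* is a pronoun; Principle B requires it to be free in its binding domain — the clause headed by 'asked'.
— Ava: possessor inside the subject DP of the clause headed by 'supposed'; does not c-command the pronoun — Principle B does not apply; allowed.
— Ava's aunt: subject of the clause headed by 'supposed'; c-commands the pronoun but lies outside its binding domain — allowed.
— Laura: subject of the matrix clause; c-commands the pronoun but lies outside its binding domain — allowed.
— Nadia: second object of the clause headed by 'asked'; is c-commanded by the pronoun; coreference would bind this R-expression — blocked (Principle C).
— Vera: subject of the clause headed by 'reported'; c-commands the pronoun but lies outside its binding domain — allowed.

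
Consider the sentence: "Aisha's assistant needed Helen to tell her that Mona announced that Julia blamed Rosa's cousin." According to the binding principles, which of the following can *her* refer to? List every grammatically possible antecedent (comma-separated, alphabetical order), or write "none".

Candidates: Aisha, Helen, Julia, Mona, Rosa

*her* is a pronoun; Principle B requires it to be free in its binding domain — the clause headed by 'tell'.
— Aisha: possessor inside the subject DP of the matrix clause; does not c-command the pronoun — Principle B does not apply; allowed.
— Helen: subject of the clause headed by 'tell'; c-commands the pronoun within its binding domain — blocked (Principle B).
— Julia: subject of the clause headed by 'blamed'; is c-commanded by the pronoun; coreference would bind this R-expression — blocked (Principle C).
— Mona: subject of the clause headed by 'announced'; is c-commanded by the pronoun; coreference would bind this R-expression — blocked (Principle C).
— Rosa: possessor inside the object DP of the clause headed by 'blamed'; is c-commanded by the pronoun; coreference would bind this R-expression — blocked (Principle C).

Aisha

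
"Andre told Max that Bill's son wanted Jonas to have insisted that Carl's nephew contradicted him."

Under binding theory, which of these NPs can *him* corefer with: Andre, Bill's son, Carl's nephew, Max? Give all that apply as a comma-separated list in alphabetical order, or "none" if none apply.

Andre, Bill's son, Max

*him* is a pronoun; Principle B requires it to be free in its binding domain — the clause headed by 'contradicted'.
— Andre: subject of the matrix clause; c-commands the pronoun but lies outside its binding domain — allowed.
— Bill's son: subject of the clause headed by 'wanted'; c-commands the pronoun but lies outside its binding domain — allowed.
— Carl's nephew: subject of the clause headed by 'contradicted'; c-commands the pronoun within its binding domain — blocked (Principle B).
— Max: object of the matrix clause; c-commands the pronoun but lies outside its binding domain — allowed.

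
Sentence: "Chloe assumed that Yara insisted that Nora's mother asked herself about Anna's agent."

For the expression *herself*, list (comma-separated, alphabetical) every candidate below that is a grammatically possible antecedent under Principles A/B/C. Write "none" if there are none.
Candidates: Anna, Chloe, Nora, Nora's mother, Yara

*herself* is a reflexive; Principle A requires it to be bound within its binding domain — the clause headed by 'asked'.
— Anna: possessor inside the second object DP of the clause headed by 'asked'; does not c-command the reflexive — cannot bind it (Principle A).
— Chloe: subject of the matrix clause; c-commands the reflexive but lies outside its binding domain — cannot bind it (Principle A).
— Nora: possessor inside the subject DP of the clause headed by 'asked'; does not c-command the reflexive — cannot bind it (Principle A).
— Nora's mother: subject of the clause headed by 'asked'; c-commands the reflexive within its binding domain — allowed (Principle A).
— Yara: subject of the clause headed by 'insisted'; c-commands the reflexive but lies outside its binding domain — cannot bind it (Principle A).

Nora's mother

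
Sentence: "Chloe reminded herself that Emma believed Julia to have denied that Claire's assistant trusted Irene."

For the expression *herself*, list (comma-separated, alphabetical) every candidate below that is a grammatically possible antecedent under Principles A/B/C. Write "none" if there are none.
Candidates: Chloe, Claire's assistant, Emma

Chloe

*herself* is a reflexive; Principle A requires it to be bound within its binding domain — the matrix clause.
— Chloe: subject of the matrix clause; c-commands the reflexive within its binding domain — allowed (Principle A).
— Claire's assistant: subject of the clause headed by 'trusted'; does not c-command the reflexive — cannot bind it (Principle A).
— Emma: subject of the clause headed by 'believed'; does not c-command the reflexive — cannot bind it (Principle A).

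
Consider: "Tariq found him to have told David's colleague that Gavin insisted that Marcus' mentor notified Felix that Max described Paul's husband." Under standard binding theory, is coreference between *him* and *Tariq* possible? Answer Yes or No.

No

*Tariq* is an R-expression; Principle C requires it to be free (not bound by any c-commanding expression).
— him: subject of the clause headed by 'told'; the R-expression locally c-commands the pronoun — coreference blocked (Principle B on the pronoun).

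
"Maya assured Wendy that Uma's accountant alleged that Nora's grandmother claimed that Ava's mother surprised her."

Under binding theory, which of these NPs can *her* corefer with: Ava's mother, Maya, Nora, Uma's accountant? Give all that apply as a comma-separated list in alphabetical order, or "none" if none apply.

*her* is a pronoun; Principle B requires it to be free in its binding domain — the clause headed by 'surprised'.
— Ava's mother: subject of the clause headed by 'surprised'; c-commands the pronoun within its binding domain — blocked (Principle B).
— Maya: subject of the matrix clause; c-commands the pronoun but lies outside its binding domain — allowed.
— Nora: possessor inside the subject DP of the clause headed by 'claimed'; does not c-command the pronoun — Principle B does not apply; allowed.
— Uma's accountant: subject of the clause headed by 'alleged'; c-commands the pronoun but lies outside its binding domain — allowed.

Maya, Nora, Uma's accountant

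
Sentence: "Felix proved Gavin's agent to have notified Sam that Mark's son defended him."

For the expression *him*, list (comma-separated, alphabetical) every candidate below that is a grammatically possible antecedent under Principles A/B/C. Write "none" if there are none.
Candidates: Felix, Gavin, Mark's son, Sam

*him* is a pronoun; Principle B requires it to be free in its binding domain — the clause headed by 'defended'.
— Felix: subject of the matrix clause; c-commands the pronoun but lies outside its binding domain — allowed.
— Gavin: possessor inside the subject DP of the clause headed by 'notified'; does not c-command the pronoun — Principle B does not apply; allowed.
— Mark's son: subject of the clause headed by 'defended'; c-commands the pronoun within its binding domain — blocked (Principle B).
— Sam: object of the clause headed by 'notified'; c-commands the pronoun but lies outside its binding domain — allowed.

Felix, Gavin, Sam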